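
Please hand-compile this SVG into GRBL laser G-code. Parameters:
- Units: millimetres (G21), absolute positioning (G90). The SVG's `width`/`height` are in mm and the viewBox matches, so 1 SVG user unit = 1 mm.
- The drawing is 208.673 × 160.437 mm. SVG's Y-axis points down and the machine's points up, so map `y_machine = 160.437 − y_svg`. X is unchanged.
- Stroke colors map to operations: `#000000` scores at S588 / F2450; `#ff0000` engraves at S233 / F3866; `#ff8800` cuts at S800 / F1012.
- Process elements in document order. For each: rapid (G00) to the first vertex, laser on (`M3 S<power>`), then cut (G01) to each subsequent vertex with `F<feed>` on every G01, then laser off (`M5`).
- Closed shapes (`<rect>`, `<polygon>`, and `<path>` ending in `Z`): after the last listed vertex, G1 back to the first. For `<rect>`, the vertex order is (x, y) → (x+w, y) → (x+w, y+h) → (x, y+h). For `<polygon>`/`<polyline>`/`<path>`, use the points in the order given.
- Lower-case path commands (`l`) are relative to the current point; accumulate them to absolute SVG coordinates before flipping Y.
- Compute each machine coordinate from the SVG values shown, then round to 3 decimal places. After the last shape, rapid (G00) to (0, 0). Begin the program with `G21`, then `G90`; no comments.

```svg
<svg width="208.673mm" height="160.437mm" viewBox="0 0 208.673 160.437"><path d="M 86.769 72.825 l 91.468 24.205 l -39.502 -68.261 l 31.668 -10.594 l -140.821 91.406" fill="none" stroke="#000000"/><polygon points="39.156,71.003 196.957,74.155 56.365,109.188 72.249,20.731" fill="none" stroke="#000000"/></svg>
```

G21
G90
G00 X86.769 Y87.612
M3 S588
G01 X178.237 Y63.407 F2450
G01 X138.735 Y131.668 F2450
G01 X170.403 Y142.262 F2450
G01 X29.582 Y50.856 F2450
M5
G00 X39.156 Y89.434
M3 S588
G01 X196.957 Y86.282 F2450
G01 X56.365 Y51.249 F2450
G01 X72.249 Y139.706 F2450
G01 X39.156 Y89.434 F2450
M5
G00 X0.000 Y0.000

Since the viewBox matches the mm dimensions, user units are millimetres directly. The only transform is the Y-flip y_m = 160.437 − y_svg.

Shape 1 is a open polyline drawn with `<path>`. Its stroke #000000 means score at S588, F2450. After flipping Y the toolpath is (86.769,87.612) → (178.237,63.407) → (138.735,131.668) → (170.403,142.262) → (29.582,50.856).

Shape 2 is a closed polygon drawn with `<polygon>`. Its stroke #000000 means score at S588, F2450. After flipping Y the toolpath is (39.156,89.434) → (196.957,86.282) → (56.365,51.249) → (72.249,139.706) → (39.156,89.434), returning to the start.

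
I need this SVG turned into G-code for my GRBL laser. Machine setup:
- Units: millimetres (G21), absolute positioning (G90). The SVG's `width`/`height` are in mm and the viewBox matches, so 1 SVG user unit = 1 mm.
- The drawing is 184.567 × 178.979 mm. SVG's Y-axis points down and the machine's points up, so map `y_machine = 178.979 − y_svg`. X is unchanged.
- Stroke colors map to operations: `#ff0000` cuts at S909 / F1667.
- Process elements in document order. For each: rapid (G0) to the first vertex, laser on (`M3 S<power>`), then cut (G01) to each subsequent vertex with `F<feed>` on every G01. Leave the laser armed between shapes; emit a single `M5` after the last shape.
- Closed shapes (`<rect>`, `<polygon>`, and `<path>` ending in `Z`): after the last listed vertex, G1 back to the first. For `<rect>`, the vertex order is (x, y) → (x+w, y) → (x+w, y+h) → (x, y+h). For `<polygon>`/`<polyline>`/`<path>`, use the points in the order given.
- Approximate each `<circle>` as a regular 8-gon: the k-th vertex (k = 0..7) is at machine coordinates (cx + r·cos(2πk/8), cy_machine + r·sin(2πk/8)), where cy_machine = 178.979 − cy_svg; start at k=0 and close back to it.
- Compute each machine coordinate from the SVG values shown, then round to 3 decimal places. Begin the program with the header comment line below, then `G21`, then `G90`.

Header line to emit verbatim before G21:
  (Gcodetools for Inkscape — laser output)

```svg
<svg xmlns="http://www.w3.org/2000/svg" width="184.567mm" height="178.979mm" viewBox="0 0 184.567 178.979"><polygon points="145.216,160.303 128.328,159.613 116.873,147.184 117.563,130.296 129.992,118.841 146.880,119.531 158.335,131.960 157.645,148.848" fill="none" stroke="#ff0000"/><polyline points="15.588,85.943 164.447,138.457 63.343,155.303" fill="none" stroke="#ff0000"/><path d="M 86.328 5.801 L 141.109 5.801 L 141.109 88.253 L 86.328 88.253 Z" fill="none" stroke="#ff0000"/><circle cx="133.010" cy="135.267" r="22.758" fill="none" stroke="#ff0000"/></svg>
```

1 u = 1 mm; y_m = 178.979 − y.

[1] `<polygon>` regular polygon, #ff0000→cut S909 F1667: (145.216,18.676) → (128.328,19.366) → (116.873,31.795) → (117.563,48.683) → (129.992,60.138) → (146.880,59.448) → (158.335,47.019) → (157.645,30.131) → (145.216,18.676) (closed)

[2] `<polyline>` open polyline, #ff0000→cut S909 F1667: (15.588,93.036) → (164.447,40.522) → (63.343,23.676)

[3] `<path>` rectangle, #ff0000→cut S909 F1667: (86.328,173.178) → (141.109,173.178) → (141.109,90.726) → (86.328,90.726) → (86.328,173.178) (closed)

[4] `<circle>` circle, #ff0000→cut S909 F1667: (155.768,43.712) → (149.102,59.804) → (133.010,66.470) → (116.918,59.804) → (110.252,43.712) → (116.918,27.620) → (133.010,20.954) → (149.102,27.620) → (155.768,43.712) (closed)

(Gcodetools for Inkscape — laser output)
G21
G90
G0 X145.216 Y18.676
M3 S909
G01 X128.328 Y19.366 F1667
G01 X116.873 Y31.795 F1667
G01 X117.563 Y48.683 F1667
G01 X129.992 Y60.138 F1667
G01 X146.880 Y59.448 F1667
G01 X158.335 Y47.019 F1667
G01 X157.645 Y30.131 F1667
G01 X145.216 Y18.676 F1667
G0 X15.588 Y93.036
M3 S909
G01 X164.447 Y40.522 F1667
G01 X63.343 Y23.676 F1667
G0 X86.328 Y173.178
M3 S909
G01 X141.109 Y173.178 F1667
G01 X141.109 Y90.726 F1667
G01 X86.328 Y90.726 F1667
G01 X86.328 Y173.178 F1667
G0 X155.768 Y43.712
M3 S909
G01 X149.102 Y59.804 F1667
G01 X133.010 Y66.470 F1667
G01 X116.918 Y59.804 F1667
G01 X110.252 Y43.712 F1667
G01 X116.918 Y27.620 F1667
G01 X133.010 Y20.954 F1667
G01 X149.102 Y27.620 F1667
G01 X155.768 Y43.712 F1667
M5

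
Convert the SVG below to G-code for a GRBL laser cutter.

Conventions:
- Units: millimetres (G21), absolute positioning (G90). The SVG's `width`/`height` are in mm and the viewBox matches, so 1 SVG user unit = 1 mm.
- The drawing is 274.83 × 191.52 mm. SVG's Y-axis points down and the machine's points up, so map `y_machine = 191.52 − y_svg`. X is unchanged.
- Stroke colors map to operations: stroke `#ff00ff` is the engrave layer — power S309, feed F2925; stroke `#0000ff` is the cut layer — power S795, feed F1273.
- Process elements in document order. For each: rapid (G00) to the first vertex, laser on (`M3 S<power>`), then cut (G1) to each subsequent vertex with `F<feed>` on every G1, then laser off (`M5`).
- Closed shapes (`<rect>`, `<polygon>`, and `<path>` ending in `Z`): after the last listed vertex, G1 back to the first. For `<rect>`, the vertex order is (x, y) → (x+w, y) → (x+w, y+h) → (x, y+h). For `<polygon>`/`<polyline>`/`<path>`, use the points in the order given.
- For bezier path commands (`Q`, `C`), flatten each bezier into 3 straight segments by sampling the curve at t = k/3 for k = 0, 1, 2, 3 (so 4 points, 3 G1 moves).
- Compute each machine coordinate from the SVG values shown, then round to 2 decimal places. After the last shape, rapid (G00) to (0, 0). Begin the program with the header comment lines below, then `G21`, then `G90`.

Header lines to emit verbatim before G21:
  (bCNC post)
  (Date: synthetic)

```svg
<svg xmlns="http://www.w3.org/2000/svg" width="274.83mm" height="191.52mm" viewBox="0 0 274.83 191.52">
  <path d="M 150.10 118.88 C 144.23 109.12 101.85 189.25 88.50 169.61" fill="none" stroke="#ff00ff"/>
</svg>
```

viewBox `0 0 274.83 191.52` with mm width/height → 1 unit = 1 mm. Flip: y_m = 191.52 − y_svg.

**Shape 1** — `<path>` cubic bezier, stroke `#ff00ff` → engrave (S309, F2925). Control points (SVG): P0=(150.10,118.88), P1=(144.23,109.12), P2=(101.85,189.25), P3=(88.50,169.61); sampled at t=k/3. Machine vertices: (150.10,72.64) → (134.49,59.46) → (109.10,28.50) → (88.50,21.91). Open path.

(bCNC post)
(Date: synthetic)
G21
G90
G00 X150.10 Y72.64
M3 S309
G1 X134.49 Y59.46 F2925
G1 X109.10 Y28.50 F2925
G1 X88.50 Y21.91 F2925
M5
G00 X0.00 Y0.00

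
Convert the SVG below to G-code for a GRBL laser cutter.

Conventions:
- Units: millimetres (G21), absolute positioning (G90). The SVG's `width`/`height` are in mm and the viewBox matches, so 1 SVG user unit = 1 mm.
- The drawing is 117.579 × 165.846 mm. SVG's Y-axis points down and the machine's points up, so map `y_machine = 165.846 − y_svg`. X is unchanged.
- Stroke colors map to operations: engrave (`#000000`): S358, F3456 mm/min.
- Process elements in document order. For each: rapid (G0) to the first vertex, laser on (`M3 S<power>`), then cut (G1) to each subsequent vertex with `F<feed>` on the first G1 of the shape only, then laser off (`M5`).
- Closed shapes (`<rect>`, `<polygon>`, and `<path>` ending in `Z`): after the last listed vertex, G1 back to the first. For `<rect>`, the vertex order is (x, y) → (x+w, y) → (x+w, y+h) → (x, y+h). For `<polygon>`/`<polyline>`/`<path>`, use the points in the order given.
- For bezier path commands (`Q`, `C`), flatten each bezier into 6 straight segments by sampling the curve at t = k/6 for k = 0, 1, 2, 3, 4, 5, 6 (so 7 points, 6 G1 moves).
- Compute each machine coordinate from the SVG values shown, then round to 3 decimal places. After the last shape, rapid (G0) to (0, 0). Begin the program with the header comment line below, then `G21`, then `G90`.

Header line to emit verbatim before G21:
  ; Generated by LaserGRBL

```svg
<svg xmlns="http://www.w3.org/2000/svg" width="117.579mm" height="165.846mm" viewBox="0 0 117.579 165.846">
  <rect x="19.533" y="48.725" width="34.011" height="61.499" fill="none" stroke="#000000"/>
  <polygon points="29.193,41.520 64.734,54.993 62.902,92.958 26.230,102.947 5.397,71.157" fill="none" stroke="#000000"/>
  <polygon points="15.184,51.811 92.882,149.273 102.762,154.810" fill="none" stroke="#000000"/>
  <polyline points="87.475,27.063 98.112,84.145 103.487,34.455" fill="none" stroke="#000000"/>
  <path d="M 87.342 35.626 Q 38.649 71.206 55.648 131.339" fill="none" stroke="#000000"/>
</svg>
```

Since the viewBox matches the mm dimensions, user units are millimetres directly. The only transform is the Y-flip y_m = 165.846 − y_svg.

Shape 1 is a rectangle drawn with `<rect>`. Its stroke #000000 means engrave at S358, F3456. After flipping Y the toolpath is (19.533,117.121) → (53.544,117.121) → (53.544,55.622) → (19.533,55.622) → (19.533,117.121), returning to the start.

Shape 2 is a regular polygon drawn with `<polygon>`. Its stroke #000000 means engrave at S358, F3456. After flipping Y the toolpath is (29.193,124.326) → (64.734,110.853) → (62.902,72.888) → (26.230,62.899) → (5.397,94.689) → (29.193,124.326), returning to the start.

Shape 3 is a closed polygon drawn with `<polygon>`. Its stroke #000000 means engrave at S358, F3456. After flipping Y the toolpath is (15.184,114.035) → (92.882,16.573) → (102.762,11.036) → (15.184,114.035), returning to the start.

Shape 4 is a open polyline drawn with `<polyline>`. Its stroke #000000 means engrave at S358, F3456. After flipping Y the toolpath is (87.475,138.783) → (98.112,81.701) → (103.487,131.391).

Shape 5 is a quadratic bezier drawn with `<path>`. Its stroke #000000 means engrave at S358, F3456. After flipping Y the toolpath is (87.342,130.220) → (72.936,117.678) → (62.179,103.772) → (55.072,88.502) → (51.614,71.868) → (51.806,53.869) → (55.648,34.507).

; Generated by LaserGRBL
G21
G90
G0 X19.533 Y117.121
M3 S358
G1 X53.544 Y117.121 F3456
G1 X53.544 Y55.622
G1 X19.533 Y55.622
G1 X19.533 Y117.121
M5
G0 X29.193 Y124.326
M3 S358
G1 X64.734 Y110.853 F3456
G1 X62.902 Y72.888
G1 X26.230 Y62.899
G1 X5.397 Y94.689
G1 X29.193 Y124.326
M5
G0 X15.184 Y114.035
M3 S358
G1 X92.882 Y16.573 F3456
G1 X102.762 Y11.036
G1 X15.184 Y114.035
M5
G0 X87.475 Y138.783
M3 S358
G1 X98.112 Y81.701 F3456
G1 X103.487 Y131.391
M5
G0 X87.342 Y130.220
M3 S358
G1 X72.936 Y117.678 F3456
G1 X62.179 Y103.772
G1 X55.072 Y88.502
G1 X51.614 Y71.868
G1 X51.806 Y53.869
G1 X55.648 Y34.507
M5
G0 X0.000 Y0.000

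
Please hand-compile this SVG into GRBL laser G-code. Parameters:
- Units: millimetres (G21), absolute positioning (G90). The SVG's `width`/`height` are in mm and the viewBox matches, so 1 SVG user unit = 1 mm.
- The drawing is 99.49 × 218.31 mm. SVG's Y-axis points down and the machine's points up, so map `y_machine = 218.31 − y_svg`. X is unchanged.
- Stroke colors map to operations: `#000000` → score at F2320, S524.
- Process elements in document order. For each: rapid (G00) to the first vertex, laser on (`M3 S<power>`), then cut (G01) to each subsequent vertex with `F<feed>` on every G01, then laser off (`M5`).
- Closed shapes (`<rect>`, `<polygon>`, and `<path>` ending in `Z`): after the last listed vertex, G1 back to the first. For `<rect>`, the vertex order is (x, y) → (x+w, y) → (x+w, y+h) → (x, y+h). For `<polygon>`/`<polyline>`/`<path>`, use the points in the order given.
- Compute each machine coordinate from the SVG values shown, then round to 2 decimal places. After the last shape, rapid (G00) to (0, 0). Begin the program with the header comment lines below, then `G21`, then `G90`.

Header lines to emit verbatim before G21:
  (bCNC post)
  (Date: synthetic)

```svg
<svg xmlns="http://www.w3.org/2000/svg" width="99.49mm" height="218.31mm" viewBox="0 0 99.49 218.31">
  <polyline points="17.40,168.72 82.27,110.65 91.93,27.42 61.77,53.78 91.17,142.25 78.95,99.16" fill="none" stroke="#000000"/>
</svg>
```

(bCNC post)
(Date: synthetic)
G21
G90
G00 X17.40 Y49.59
M3 S524
G01 X82.27 Y107.66 F2320
G01 X91.93 Y190.89 F2320
G01 X61.77 Y164.53 F2320
G01 X91.17 Y76.06 F2320
G01 X78.95 Y119.15 F2320
M5
G00 X0.00 Y0.00

Since the viewBox matches the mm dimensions, user units are millimetres directly. The only transform is the Y-flip y_m = 218.31 − y_svg.

Shape 1 is a open polyline drawn with `<polyline>`. Its stroke #000000 means score at S524, F2320. After flipping Y the toolpath is (17.40,49.59) → (82.27,107.66) → (91.93,190.89) → (61.77,164.53) → (91.17,76.06) → (78.95,119.15).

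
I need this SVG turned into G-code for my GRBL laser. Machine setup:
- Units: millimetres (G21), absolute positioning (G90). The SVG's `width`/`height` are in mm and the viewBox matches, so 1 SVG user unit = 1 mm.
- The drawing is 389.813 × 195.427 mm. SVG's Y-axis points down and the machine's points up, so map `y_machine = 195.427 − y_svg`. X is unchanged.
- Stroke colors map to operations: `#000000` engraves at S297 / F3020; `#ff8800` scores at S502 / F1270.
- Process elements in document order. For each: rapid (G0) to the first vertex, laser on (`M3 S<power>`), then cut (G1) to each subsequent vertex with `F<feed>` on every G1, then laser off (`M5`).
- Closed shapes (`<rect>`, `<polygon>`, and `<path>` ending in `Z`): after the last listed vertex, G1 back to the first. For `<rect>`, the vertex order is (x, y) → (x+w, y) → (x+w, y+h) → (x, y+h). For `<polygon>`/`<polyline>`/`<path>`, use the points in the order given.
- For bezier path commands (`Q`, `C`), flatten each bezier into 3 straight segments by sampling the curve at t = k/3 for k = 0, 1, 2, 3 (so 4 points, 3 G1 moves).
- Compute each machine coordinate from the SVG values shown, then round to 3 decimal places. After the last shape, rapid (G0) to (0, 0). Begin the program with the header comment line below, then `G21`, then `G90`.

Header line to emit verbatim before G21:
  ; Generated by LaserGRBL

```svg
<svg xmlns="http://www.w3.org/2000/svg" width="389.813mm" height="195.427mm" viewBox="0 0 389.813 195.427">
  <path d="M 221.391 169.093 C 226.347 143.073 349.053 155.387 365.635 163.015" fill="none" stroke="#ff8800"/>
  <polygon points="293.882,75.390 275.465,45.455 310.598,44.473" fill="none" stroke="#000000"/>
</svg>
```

Since the viewBox matches the mm dimensions, user units are millimetres directly. The only transform is the Y-flip y_m = 195.427 − y_svg.

Shape 1 is a cubic bezier drawn with `<path>`. Its stroke #ff8800 means score at S502, F1270. After flipping Y the toolpath is (221.391,26.334) → (257.305,41.169) → (321.970,40.009) → (365.635,32.412).

Shape 2 is a regular polygon drawn with `<polygon>`. Its stroke #000000 means engrave at S297, F3020. After flipping Y the toolpath is (293.882,120.037) → (275.465,149.972) → (310.598,150.954) → (293.882,120.037), returning to the start.

; Generated by LaserGRBL
G21
G90
G0 X221.391 Y26.334
M3 S502
G1 X257.305 Y41.169 F1270
G1 X321.970 Y40.009 F1270
G1 X365.635 Y32.412 F1270
M5
G0 X293.882 Y120.037
M3 S297
G1 X275.465 Y149.972 F3020
G1 X310.598 Y150.954 F3020
G1 X293.882 Y120.037 F3020
M5
G0 X0.000 Y0.000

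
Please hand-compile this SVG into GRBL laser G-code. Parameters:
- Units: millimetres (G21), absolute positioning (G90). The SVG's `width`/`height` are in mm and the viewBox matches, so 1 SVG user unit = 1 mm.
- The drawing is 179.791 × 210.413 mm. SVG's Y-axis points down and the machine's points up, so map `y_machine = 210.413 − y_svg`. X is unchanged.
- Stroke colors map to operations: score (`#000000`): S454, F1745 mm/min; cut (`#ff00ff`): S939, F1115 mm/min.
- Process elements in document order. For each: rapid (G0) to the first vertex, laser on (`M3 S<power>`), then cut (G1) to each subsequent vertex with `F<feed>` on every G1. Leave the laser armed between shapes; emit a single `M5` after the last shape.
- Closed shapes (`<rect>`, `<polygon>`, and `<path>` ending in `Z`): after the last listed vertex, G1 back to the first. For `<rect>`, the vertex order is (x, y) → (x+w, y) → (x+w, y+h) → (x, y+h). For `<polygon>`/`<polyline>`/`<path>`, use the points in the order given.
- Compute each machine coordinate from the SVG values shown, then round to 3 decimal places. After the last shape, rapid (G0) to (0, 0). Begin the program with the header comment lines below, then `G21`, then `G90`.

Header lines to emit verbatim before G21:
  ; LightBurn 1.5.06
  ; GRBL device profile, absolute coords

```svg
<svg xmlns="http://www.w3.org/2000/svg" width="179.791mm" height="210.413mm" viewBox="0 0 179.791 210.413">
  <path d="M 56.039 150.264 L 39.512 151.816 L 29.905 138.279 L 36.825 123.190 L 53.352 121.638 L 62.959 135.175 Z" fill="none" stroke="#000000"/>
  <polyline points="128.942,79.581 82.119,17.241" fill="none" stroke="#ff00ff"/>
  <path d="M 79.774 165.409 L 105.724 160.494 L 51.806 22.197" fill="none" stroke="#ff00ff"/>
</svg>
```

; LightBurn 1.5.06
; GRBL device profile, absolute coords
G21
G90
G0 X56.039 Y60.149
M3 S454
G1 X39.512 Y58.597 F1745
G1 X29.905 Y72.134 F1745
G1 X36.825 Y87.223 F1745
G1 X53.352 Y88.775 F1745
G1 X62.959 Y75.238 F1745
G1 X56.039 Y60.149 F1745
G0 X128.942 Y130.832
M3 S939
G1 X82.119 Y193.172 F1115
G0 X79.774 Y45.004
M3 S939
G1 X105.724 Y49.919 F1115
G1 X51.806 Y188.216 F1115
M5
G0 X0.000 Y0.000

1 u = 1 mm; y_m = 210.413 − y.

[1] `<path>` regular polygon, #000000→score S454 F1745: (56.039,60.149) → (39.512,58.597) → (29.905,72.134) → (36.825,87.223) → (53.352,88.775) → (62.959,75.238) → (56.039,60.149) (closed)

[2] `<polyline>` line segment, #ff00ff→cut S939 F1115: (128.942,130.832) → (82.119,193.172)

[3] `<path>` open polyline, #ff00ff→cut S939 F1115: (79.774,45.004) → (105.724,49.919) → (51.806,188.216)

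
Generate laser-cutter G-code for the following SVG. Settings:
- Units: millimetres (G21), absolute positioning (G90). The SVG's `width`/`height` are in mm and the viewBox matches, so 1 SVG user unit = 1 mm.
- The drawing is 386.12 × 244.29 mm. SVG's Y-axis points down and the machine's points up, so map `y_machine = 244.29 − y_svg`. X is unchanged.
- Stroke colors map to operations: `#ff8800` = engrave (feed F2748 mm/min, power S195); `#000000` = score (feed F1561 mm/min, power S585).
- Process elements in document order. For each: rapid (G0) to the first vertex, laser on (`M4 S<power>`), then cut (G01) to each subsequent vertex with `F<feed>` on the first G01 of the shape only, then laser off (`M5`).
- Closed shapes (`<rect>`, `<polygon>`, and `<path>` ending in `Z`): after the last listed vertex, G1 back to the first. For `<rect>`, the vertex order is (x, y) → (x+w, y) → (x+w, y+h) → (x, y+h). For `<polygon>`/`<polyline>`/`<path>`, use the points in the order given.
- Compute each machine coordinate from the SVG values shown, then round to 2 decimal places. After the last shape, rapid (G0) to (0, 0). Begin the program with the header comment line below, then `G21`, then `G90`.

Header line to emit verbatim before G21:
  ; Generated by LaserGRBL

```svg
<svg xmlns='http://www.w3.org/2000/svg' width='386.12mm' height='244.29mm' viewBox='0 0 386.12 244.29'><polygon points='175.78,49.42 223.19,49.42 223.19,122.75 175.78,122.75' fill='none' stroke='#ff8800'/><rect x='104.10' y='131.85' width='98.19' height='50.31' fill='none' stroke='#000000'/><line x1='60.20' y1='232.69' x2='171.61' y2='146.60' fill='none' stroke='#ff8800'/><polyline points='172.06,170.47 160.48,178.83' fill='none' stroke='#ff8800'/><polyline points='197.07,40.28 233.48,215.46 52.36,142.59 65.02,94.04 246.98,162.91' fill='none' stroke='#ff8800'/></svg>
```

; Generated by LaserGRBL
G21
G90
G0 X175.78 Y194.87
M4 S195
G01 X223.19 Y194.87 F2748
G01 X223.19 Y121.54
G01 X175.78 Y121.54
G01 X175.78 Y194.87
M5
G0 X104.10 Y112.44
M4 S585
G01 X202.29 Y112.44 F1561
G01 X202.29 Y62.13
G01 X104.10 Y62.13
G01 X104.10 Y112.44
M5
G0 X60.20 Y11.60
M4 S195
G01 X171.61 Y97.69 F2748
M5
G0 X172.06 Y73.82
M4 S195
G01 X160.48 Y65.46 F2748
M5
G0 X197.07 Y204.01
M4 S195
G01 X233.48 Y28.83 F2748
G01 X52.36 Y101.70
G01 X65.02 Y150.25
G01 X246.98 Y81.38
M5
G0 X0.00 Y0.00

1 u = 1 mm; y_m = 244.29 − y.

[1] `<polygon>` rectangle, #ff8800→engrave S195 F2748: (175.78,194.87) → (223.19,194.87) → (223.19,121.54) → (175.78,121.54) → (175.78,194.87) (closed)

[2] `<rect>` rectangle, #000000→score S585 F1561: (104.10,112.44) → (202.29,112.44) → (202.29,62.13) → (104.10,62.13) → (104.10,112.44) (closed)

[3] `<line>` line segment, #ff8800→engrave S195 F2748: (60.20,11.60) → (171.61,97.69)

[4] `<polyline>` line segment, #ff8800→engrave S195 F2748: (172.06,73.82) → (160.48,65.46)

[5] `<polyline>` open polyline, #ff8800→engrave S195 F2748: (197.07,204.01) → (233.48,28.83) → (52.36,101.70) → (65.02,150.25) → (246.98,81.38)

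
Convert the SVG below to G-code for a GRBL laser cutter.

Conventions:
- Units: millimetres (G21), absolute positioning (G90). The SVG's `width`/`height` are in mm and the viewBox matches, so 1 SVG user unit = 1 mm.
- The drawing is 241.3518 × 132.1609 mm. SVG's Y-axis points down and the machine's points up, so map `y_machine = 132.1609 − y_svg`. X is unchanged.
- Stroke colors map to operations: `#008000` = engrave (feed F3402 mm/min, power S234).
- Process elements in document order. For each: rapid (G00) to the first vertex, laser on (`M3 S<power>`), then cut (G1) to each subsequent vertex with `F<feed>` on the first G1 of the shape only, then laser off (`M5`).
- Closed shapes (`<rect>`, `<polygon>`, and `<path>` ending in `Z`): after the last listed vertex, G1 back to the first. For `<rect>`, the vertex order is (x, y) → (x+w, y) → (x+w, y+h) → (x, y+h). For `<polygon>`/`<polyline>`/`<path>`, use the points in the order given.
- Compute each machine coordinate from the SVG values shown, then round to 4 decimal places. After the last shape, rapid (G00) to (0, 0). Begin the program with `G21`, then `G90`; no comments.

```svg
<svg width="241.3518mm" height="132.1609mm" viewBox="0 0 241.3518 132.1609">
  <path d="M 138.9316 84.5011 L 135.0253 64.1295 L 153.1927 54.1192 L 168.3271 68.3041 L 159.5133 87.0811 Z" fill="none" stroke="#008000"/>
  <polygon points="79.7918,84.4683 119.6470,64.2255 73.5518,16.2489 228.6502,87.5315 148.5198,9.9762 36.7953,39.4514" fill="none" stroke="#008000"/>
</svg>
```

G21
G90
G00 X138.9316 Y47.6598
M3 S234
G1 X135.0253 Y68.0314 F3402
G1 X153.1927 Y78.0417
G1 X168.3271 Y63.8568
G1 X159.5133 Y45.0798
G1 X138.9316 Y47.6598
M5
G00 X79.7918 Y47.6926
M3 S234
G1 X119.6470 Y67.9354 F3402
G1 X73.5518 Y115.9120
G1 X228.6502 Y44.6294
G1 X148.5198 Y122.1847
G1 X36.7953 Y92.7095
G1 X79.7918 Y47.6926
M5
G00 X0.0000 Y0.0000

viewBox `0 0 241.3518 132.1609` with mm width/height → 1 unit = 1 mm. Flip: y_m = 132.1609 − y_svg.

**Shape 1** — `<path>` regular polygon, stroke `#008000` → engrave (S234, F3402). Machine vertices: (138.9316,47.6598) → (135.0253,68.0314) → (153.1927,78.0417) → (168.3271,63.8568) → (159.5133,45.0798) → (138.9316,47.6598). Closed: final G1 returns to the first vertex.

**Shape 2** — `<polygon>` closed polygon, stroke `#008000` → engrave (S234, F3402). Machine vertices: (79.7918,47.6926) → (119.6470,67.9354) → (73.5518,115.9120) → (228.6502,44.6294) → (148.5198,122.1847) → (36.7953,92.7095) → (79.7918,47.6926). Closed: final G1 returns to the first vertex.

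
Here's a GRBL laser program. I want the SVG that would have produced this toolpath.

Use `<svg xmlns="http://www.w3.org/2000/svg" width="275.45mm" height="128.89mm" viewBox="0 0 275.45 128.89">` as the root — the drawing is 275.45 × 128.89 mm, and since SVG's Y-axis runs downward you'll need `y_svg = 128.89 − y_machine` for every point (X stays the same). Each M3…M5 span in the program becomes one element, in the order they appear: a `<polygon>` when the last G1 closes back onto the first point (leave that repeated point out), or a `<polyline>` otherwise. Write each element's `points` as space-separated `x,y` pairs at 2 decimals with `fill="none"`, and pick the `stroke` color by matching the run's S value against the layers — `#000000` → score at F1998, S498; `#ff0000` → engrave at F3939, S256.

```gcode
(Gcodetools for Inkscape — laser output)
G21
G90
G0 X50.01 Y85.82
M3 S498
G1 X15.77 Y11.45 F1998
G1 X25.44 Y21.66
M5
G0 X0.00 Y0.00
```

<svg xmlns="http://www.w3.org/2000/svg" width="275.45mm" height="128.89mm" viewBox="0 0 275.45 128.89">
  <polyline points="50.01,43.07 15.77,117.44 25.44,107.23" fill="none" stroke="#000000"/>
</svg>

Each laser-on run becomes one SVG element. Flip Y back into SVG space with y_svg = 128.89 − y_machine. Every run uses S498, so all elements get stroke `#000000` (score).

Run 1: The run is open, so emit a `<polyline>` with points (Y-flipped): 50.01,43.07 15.77,117.44 25.44,107.23.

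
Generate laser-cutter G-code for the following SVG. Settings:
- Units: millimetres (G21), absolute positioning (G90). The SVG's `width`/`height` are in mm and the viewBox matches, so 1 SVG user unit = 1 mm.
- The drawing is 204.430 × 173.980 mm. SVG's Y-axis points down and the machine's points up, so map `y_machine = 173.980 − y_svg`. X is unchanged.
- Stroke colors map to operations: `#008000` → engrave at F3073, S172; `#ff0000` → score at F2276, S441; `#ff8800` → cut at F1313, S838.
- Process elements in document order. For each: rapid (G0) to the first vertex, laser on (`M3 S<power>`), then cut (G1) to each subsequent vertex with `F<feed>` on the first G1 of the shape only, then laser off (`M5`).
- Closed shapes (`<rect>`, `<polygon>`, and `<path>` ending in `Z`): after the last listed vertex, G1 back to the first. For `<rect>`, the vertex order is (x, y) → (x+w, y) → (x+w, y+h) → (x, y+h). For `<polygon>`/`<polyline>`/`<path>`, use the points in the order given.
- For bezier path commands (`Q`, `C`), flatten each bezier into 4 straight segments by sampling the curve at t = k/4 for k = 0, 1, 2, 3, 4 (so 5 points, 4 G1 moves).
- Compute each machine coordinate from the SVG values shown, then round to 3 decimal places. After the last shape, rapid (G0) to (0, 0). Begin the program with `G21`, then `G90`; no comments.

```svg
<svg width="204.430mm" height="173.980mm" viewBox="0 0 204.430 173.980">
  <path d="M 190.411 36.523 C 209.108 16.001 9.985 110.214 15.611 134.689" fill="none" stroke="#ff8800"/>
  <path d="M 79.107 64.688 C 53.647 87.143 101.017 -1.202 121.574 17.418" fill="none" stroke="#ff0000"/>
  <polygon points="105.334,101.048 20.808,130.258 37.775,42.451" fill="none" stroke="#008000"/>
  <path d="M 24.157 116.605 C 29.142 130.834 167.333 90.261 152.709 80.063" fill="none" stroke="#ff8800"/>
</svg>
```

G21
G90
G0 X190.411 Y137.457
M3 S838
G1 X170.195 Y134.218 F1313
G1 X107.913 Y105.248
G1 X43.179 Y67.841
G1 X15.611 Y39.291
M5
G0 X79.107 Y109.292
M3 S441
G1 X72.111 Y109.823 F2276
G1 X83.084 Y131.489
G1 X102.686 Y153.874
G1 X121.574 Y156.562
M5
G0 X105.334 Y72.932
M3 S172
G1 X20.808 Y43.722 F3073
G1 X37.775 Y131.529
G1 X105.334 Y72.932
M5
G0 X24.157 Y57.375
M3 S838
G1 X48.403 Y55.648 F1313
G1 X95.786 Y66.486
G1 X139.493 Y81.904
G1 X152.709 Y93.917
M5
G0 X0.000 Y0.000

viewBox `0 0 204.430 173.980` with mm width/height → 1 unit = 1 mm. Flip: y_m = 173.980 − y_svg.

**Shape 1** — `<path>` cubic bezier, stroke `#ff8800` → cut (S838, F1313). Control points (SVG): P0=(190.411,36.523), P1=(209.108,16.001), P2=(9.985,110.214), P3=(15.611,134.689); sampled at t=k/4. Machine vertices: (190.411,137.457) → (170.195,134.218) → (107.913,105.248) → (43.179,67.841) → (15.611,39.291). Open path.

**Shape 2** — `<path>` cubic bezier, stroke `#ff0000` → score (S441, F2276). Control points (SVG): P0=(79.107,64.688), P1=(53.647,87.143), P2=(101.017,-1.202), P3=(121.574,17.418); sampled at t=k/4. Machine vertices: (79.107,109.292) → (72.111,109.823) → (83.084,131.489) → (102.686,153.874) → (121.574,156.562). Open path.

**Shape 3** — `<polygon>` regular polygon, stroke `#008000` → engrave (S172, F3073). Machine vertices: (105.334,72.932) → (20.808,43.722) → (37.775,131.529) → (105.334,72.932). Closed: final G1 returns to the first vertex.

**Shape 4** — `<path>` cubic bezier, stroke `#ff8800` → cut (S838, F1313). Control points (SVG): P0=(24.157,116.605), P1=(29.142,130.834), P2=(167.333,90.261), P3=(152.709,80.063); sampled at t=k/4. Machine vertices: (24.157,57.375) → (48.403,55.648) → (95.786,66.486) → (139.493,81.904) → (152.709,93.917). Open path.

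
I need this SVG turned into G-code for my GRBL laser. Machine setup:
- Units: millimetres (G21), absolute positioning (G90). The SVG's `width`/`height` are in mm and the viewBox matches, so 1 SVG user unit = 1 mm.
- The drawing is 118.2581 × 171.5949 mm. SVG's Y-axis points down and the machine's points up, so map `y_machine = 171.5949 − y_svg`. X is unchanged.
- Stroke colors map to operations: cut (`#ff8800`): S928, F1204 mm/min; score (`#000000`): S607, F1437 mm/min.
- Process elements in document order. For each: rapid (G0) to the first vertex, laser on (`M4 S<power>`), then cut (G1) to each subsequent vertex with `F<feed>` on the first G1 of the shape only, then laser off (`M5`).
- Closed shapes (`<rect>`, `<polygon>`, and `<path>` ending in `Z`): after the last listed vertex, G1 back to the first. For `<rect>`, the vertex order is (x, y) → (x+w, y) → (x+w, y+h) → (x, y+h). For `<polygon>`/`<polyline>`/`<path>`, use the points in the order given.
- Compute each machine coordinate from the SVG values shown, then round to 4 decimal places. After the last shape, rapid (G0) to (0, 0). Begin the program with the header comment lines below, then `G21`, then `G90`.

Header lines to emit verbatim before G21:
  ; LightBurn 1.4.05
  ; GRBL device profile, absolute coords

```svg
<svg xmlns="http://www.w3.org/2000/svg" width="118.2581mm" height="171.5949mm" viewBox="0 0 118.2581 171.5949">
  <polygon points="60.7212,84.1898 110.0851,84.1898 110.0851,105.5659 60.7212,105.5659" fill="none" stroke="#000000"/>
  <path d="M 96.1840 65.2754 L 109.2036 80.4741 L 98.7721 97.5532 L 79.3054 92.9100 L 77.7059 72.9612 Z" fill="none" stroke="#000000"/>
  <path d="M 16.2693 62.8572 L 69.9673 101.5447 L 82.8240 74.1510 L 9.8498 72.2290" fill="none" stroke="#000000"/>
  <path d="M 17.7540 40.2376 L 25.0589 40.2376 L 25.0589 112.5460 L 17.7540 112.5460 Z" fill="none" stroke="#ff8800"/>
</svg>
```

viewBox `0 0 118.2581 171.5949` with mm width/height → 1 unit = 1 mm. Flip: y_m = 171.5949 − y_svg.

**Shape 1** — `<polygon>` rectangle, stroke `#000000` → score (S607, F1437). Machine vertices: (60.7212,87.4051) → (110.0851,87.4051) → (110.0851,66.0290) → (60.7212,66.0290) → (60.7212,87.4051). Closed: final G1 returns to the first vertex.

**Shape 2** — `<path>` regular polygon, stroke `#000000` → score (S607, F1437). Machine vertices: (96.1840,106.3195) → (109.2036,91.1208) → (98.7721,74.0417) → (79.3054,78.6849) → (77.7059,98.6337) → (96.1840,106.3195). Closed: final G1 returns to the first vertex.

**Shape 3** — `<path>` open polyline, stroke `#000000` → score (S607, F1437). Machine vertices: (16.2693,108.7377) → (69.9673,70.0502) → (82.8240,97.4439) → (9.8498,99.3659). Open path.

**Shape 4** — `<path>` rectangle, stroke `#ff8800` → cut (S928, F1204). Machine vertices: (17.7540,131.3573) → (25.0589,131.3573) → (25.0589,59.0489) → (17.7540,59.0489) → (17.7540,131.3573). Closed: final G1 returns to the first vertex.

; LightBurn 1.4.05
; GRBL device profile, absolute coords
G21
G90
G0 X60.7212 Y87.4051
M4 S607
G1 X110.0851 Y87.4051 F1437
G1 X110.0851 Y66.0290
G1 X60.7212 Y66.0290
G1 X60.7212 Y87.4051
M5
G0 X96.1840 Y106.3195
M4 S607
G1 X109.2036 Y91.1208 F1437
G1 X98.7721 Y74.0417
G1 X79.3054 Y78.6849
G1 X77.7059 Y98.6337
G1 X96.1840 Y106.3195
M5
G0 X16.2693 Y108.7377
M4 S607
G1 X69.9673 Y70.0502 F1437
G1 X82.8240 Y97.4439
G1 X9.8498 Y99.3659
M5
G0 X17.7540 Y131.3573
M4 S928
G1 X25.0589 Y131.3573 F1204
G1 X25.0589 Y59.0489
G1 X17.7540 Y59.0489
G1 X17.7540 Y131.3573
M5
G0 X0.0000 Y0.0000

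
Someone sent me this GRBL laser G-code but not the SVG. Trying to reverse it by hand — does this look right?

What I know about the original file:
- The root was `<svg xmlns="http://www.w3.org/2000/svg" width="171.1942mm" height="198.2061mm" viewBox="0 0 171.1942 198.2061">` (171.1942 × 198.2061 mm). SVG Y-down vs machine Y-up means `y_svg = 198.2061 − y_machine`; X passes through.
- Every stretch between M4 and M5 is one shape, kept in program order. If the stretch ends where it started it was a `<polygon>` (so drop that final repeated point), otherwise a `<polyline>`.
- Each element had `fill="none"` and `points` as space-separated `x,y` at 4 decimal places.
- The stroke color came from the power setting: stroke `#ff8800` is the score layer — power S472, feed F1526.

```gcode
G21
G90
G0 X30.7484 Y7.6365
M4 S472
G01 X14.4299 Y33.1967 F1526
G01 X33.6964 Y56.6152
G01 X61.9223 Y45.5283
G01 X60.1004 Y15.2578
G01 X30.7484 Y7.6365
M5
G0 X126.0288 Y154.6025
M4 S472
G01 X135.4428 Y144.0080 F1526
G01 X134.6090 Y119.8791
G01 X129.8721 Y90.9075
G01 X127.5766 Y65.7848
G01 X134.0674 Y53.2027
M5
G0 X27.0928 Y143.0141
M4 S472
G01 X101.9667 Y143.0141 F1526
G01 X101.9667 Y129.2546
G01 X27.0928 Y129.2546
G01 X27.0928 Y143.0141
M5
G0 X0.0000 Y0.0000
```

<svg xmlns="http://www.w3.org/2000/svg" width="171.1942mm" height="198.2061mm" viewBox="0 0 171.1942 198.2061">
  <polygon points="30.7484,190.5696 14.4299,165.0094 33.6964,141.5909 61.9223,152.6778 60.1004,182.9483" fill="none" stroke="#ff8800"/>
  <polyline points="126.0288,43.6036 135.4428,54.1981 134.6090,78.3270 129.8721,107.2986 127.5766,132.4213 134.0674,145.0034" fill="none" stroke="#ff8800"/>
  <polygon points="27.0928,55.1920 101.9667,55.1920 101.9667,68.9515 27.0928,68.9515" fill="none" stroke="#ff8800"/>
</svg>

Machine Y-up, SVG Y-down with viewBox height 198.2061, so y_svg = 198.2061 − y_machine; X carries over. Every run uses S472, so all elements get stroke `#ff8800` (score).

Run 1: The run returns to its start, so emit a `<polygon>` with points (Y-flipped): 30.7484,190.5696 14.4299,165.0094 33.6964,141.5909 61.9223,152.6778 60.1004,182.9483.

Run 2: The run is open, so emit a `<polyline>` with points (Y-flipped): 126.0288,43.6036 135.4428,54.1981 134.6090,78.3270 129.8721,107.2986 127.5766,132.4213 134.0674,145.0034.

Run 3: The run returns to its start, so emit a `<polygon>` with points (Y-flipped): 27.0928,55.1920 101.9667,55.1920 101.9667,68.9515 27.0928,68.9515.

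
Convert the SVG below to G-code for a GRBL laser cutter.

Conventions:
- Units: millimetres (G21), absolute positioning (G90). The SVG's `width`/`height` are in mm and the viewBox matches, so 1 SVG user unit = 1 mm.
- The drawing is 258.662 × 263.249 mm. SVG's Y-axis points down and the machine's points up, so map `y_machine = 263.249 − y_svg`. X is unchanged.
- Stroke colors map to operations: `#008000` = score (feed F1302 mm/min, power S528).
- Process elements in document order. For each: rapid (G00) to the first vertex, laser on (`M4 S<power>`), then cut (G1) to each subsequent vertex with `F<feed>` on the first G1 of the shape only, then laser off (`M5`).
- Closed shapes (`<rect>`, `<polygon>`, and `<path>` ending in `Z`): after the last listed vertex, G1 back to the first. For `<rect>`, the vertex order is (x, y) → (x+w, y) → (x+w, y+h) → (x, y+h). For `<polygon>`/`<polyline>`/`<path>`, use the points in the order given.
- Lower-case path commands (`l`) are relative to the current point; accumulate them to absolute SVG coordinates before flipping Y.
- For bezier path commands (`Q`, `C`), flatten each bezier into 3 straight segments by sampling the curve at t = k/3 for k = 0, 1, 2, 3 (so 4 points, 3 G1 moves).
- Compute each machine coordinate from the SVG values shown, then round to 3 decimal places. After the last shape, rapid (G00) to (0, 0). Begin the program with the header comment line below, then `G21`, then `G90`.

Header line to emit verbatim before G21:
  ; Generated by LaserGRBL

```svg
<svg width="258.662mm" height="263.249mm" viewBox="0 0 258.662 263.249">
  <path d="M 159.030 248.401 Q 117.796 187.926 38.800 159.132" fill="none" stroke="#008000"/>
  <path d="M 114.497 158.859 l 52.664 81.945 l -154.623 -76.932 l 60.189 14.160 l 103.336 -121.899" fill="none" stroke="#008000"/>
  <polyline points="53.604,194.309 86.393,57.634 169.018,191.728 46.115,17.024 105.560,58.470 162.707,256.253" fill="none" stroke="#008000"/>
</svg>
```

1 u = 1 mm; y_m = 263.249 − y.

[1] `<path>` quadratic bezier, #008000→score S528 F1302: (159.030,14.848) → (127.345,51.645) → (87.268,81.401) → (38.800,104.117)

[2] `<path>` open polyline, #008000→score S528 F1302: (114.497,104.390) → (167.161,22.445) → (12.538,99.377) → (72.727,85.217) → (176.063,207.116)

[3] `<polyline>` open polyline, #008000→score S528 F1302: (53.604,68.940) → (86.393,205.615) → (169.018,71.521) → (46.115,246.225) → (105.560,204.779) → (162.707,6.996)

; Generated by LaserGRBL
G21
G90
G00 X159.030 Y14.848
M4 S528
G1 X127.345 Y51.645 F1302
G1 X87.268 Y81.401
G1 X38.800 Y104.117
M5
G00 X114.497 Y104.390
M4 S528
G1 X167.161 Y22.445 F1302
G1 X12.538 Y99.377
G1 X72.727 Y85.217
G1 X176.063 Y207.116
M5
G00 X53.604 Y68.940
M4 S528
G1 X86.393 Y205.615 F1302
G1 X169.018 Y71.521
G1 X46.115 Y246.225
G1 X105.560 Y204.779
G1 X162.707 Y6.996
M5
G00 X0.000 Y0.000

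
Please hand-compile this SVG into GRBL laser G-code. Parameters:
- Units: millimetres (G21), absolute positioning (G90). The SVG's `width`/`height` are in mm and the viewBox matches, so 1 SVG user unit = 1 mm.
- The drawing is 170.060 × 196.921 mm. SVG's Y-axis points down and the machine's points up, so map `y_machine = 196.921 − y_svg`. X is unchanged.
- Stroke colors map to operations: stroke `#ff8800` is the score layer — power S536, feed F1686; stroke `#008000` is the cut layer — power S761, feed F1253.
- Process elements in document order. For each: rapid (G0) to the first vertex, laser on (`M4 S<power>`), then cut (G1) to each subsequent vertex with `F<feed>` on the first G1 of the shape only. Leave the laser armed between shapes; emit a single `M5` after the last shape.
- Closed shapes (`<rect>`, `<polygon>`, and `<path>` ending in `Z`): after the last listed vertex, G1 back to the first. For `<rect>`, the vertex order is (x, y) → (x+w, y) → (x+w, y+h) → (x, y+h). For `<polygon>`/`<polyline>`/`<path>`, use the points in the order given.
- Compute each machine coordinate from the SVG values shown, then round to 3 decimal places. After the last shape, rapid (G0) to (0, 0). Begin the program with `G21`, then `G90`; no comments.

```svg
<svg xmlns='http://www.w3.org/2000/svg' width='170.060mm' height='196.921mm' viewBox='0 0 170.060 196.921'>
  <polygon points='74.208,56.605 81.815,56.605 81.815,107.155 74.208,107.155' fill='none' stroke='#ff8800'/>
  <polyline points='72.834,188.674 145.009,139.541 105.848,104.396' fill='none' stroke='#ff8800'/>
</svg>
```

1 u = 1 mm; y_m = 196.921 − y.

[1] `<polygon>` rectangle, #ff8800→score S536 F1686: (74.208,140.316) → (81.815,140.316) → (81.815,89.766) → (74.208,89.766) → (74.208,140.316) (closed)

[2] `<polyline>` open polyline, #ff8800→score S536 F1686: (72.834,8.247) → (145.009,57.380) → (105.848,92.525)

G21
G90
G0 X74.208 Y140.316
M4 S536
G1 X81.815 Y140.316 F1686
G1 X81.815 Y89.766
G1 X74.208 Y89.766
G1 X74.208 Y140.316
G0 X72.834 Y8.247
M4 S536
G1 X145.009 Y57.380 F1686
G1 X105.848 Y92.525
M5
G0 X0.000 Y0.000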